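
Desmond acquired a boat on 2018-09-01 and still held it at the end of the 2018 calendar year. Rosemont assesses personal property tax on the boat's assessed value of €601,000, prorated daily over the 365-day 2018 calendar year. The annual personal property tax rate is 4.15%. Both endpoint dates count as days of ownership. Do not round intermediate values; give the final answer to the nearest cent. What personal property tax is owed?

Days held (2018-09-01 to 2018-12-31): 122 out of 365
Tax = €601,000 × 4.15% × 122/365 = €8,336.6110

€8,336.61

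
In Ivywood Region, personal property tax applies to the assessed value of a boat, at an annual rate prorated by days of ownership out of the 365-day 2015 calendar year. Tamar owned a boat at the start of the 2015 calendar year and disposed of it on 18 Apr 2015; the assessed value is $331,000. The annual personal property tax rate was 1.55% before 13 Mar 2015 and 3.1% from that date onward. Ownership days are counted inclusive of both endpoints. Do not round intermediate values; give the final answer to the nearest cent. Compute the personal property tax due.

1 Jan – 12 Mar 2015: 71 days at 1.55% → $331,000 × 1.55% × 71/365 = $997.9877
13 Mar – 18 Apr 2015: 37 days at 3.1% → $331,000 × 3.1% × 37/365 = $1,040.1562
Total = $2,038.1438

$2,038.14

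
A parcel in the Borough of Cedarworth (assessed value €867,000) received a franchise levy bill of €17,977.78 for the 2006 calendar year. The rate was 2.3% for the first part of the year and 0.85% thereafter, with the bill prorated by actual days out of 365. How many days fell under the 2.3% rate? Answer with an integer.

308 days

Let d = days at the first rate; then 365 − d days at the second rate.
€867,000 × [2.3%·d + 0.85%·(365−d)] / 365 = €17,977.78
Solving gives d = 308, so the new rate took effect on November 5, 2006.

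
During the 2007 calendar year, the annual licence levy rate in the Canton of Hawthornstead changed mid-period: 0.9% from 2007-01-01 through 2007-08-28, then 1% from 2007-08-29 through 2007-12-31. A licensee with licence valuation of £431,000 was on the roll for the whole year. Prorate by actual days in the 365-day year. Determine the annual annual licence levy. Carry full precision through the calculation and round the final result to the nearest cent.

£4,026.60

2007-01-01 to 2007-08-28: 240 days at 0.9% → £431,000 × 0.9% × 240/365 = £2,550.5753
2007-08-29 to 2007-12-31: 125 days at 1% → £431,000 × 1% × 125/365 = £1,476.0274
Total = £4,026.6027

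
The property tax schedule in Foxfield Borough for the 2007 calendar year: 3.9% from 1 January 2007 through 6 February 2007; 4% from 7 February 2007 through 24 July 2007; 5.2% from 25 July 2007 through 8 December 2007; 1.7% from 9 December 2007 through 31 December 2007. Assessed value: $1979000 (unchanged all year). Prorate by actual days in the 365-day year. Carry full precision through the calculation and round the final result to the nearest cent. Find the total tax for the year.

1 January – 6 February 2007: 37 days at 3.9% → $1979000 × 3.9% × 37/365 = $7823.8274
7 February – 24 July 2007: 168 days at 4% → $1979000 × 4% × 168/365 = $36435.2877
25 July – 8 December 2007: 137 days at 5.2% → $1979000 × 5.2% × 137/365 = $38625.7425
9 December – 31 December 2007: 23 days at 1.7% → $1979000 × 1.7% × 23/365 = $2119.9699
Total = $85004.8274

$85004.83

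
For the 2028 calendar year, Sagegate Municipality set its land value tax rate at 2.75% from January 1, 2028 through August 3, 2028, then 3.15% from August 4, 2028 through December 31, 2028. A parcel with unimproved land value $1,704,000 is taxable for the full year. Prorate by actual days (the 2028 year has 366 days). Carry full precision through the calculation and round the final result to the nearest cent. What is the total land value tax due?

January 1 – August 3, 2028: 216 days at 2.75% → $1,704,000 × 2.75% × 216/366 = $27,655.0820
August 4 – December 31, 2028: 150 days at 3.15% → $1,704,000 × 3.15% × 150/366 = $21,998.3607
Total = $49,653.4426

$49,653.44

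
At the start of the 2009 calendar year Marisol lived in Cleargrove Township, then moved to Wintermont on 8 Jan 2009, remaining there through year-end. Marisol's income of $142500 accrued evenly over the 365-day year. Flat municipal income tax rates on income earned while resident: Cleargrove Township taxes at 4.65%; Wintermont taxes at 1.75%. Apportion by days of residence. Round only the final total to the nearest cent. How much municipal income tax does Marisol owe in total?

Cleargrove Township, 1 Jan – 7 Jan 2009: 7 days → $142500 × 4.65% × 7/365 = $127.0788
Wintermont, 8 Jan – 31 Dec 2009: 358 days → $142500 × 1.75% × 358/365 = $2445.9247
Total = $2573.0034

$2573.00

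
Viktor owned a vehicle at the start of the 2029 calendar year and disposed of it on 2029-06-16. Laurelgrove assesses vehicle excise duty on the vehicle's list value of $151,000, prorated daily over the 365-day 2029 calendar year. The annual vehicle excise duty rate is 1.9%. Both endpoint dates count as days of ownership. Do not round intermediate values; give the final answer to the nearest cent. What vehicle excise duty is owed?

$1,312.67

Days held (2029-01-01 to 2029-06-16): 167 out of 365
Tax = $151,000 × 1.9% × 167/365 = $1,312.6658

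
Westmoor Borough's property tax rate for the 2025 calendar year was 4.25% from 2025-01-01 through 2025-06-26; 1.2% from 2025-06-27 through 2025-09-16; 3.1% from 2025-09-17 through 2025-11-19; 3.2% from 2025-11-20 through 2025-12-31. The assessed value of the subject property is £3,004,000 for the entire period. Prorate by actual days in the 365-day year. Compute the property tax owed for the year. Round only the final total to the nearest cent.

£97,399.56

2025-01-01 to 2025-06-26: 177 days at 4.25% → £3,004,000 × 4.25% × 177/365 = £61,911.2055
2025-06-27 to 2025-09-16: 82 days at 1.2% → £3,004,000 × 1.2% × 82/365 = £8,098.4548
2025-09-17 to 2025-11-19: 64 days at 3.1% → £3,004,000 × 3.1% × 64/365 = £16,328.5918
2025-11-20 to 2025-12-31: 42 days at 3.2% → £3,004,000 × 3.2% × 42/365 = £11,061.3041
Total = £97,399.5562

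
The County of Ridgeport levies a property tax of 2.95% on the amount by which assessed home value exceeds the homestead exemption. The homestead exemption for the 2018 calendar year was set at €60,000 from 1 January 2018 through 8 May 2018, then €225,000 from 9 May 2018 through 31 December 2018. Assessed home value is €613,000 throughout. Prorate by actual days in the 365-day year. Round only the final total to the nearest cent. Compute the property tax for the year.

1 January – 8 May 2018: 128 days, exemption €60,000 → (€613,000 − €60,000) × 2.95% × 128/365 = €5,720.8986
9 May – 31 December 2018: 237 days, exemption €225,000 → (€613,000 − €225,000) × 2.95% × 237/365 = €7,432.0603
Total = €13,152.9589

€13,152.96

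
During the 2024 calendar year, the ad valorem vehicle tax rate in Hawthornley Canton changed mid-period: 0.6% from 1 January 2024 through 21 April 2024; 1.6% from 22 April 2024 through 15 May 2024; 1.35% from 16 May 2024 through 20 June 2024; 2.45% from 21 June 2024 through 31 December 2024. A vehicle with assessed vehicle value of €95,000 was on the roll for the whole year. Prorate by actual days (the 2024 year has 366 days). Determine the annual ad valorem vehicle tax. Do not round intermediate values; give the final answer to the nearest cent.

1 January – 21 April 2024: 112 days at 0.6% → €95,000 × 0.6% × 112/366 = €174.4262
22 April – 15 May 2024: 24 days at 1.6% → €95,000 × 1.6% × 24/366 = €99.6721
16 May – 20 June 2024: 36 days at 1.35% → €95,000 × 1.35% × 36/366 = €126.1475
21 June – 31 December 2024: 194 days at 2.45% → €95,000 × 2.45% × 194/366 = €1,233.7022
Total = €1,633.9481

€1,633.95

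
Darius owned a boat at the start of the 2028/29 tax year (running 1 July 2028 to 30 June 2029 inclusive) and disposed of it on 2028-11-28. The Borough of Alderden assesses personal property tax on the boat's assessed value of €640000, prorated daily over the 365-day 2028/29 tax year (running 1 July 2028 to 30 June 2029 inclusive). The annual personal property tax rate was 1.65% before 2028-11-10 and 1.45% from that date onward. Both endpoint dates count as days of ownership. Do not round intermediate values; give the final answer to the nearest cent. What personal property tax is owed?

€4302.03

2028-07-01 to 2028-11-09: 132 days at 1.65% → €640000 × 1.65% × 132/365 = €3818.9589
2028-11-10 to 2028-11-28: 19 days at 1.45% → €640000 × 1.45% × 19/365 = €483.0685
Total = €4302.0274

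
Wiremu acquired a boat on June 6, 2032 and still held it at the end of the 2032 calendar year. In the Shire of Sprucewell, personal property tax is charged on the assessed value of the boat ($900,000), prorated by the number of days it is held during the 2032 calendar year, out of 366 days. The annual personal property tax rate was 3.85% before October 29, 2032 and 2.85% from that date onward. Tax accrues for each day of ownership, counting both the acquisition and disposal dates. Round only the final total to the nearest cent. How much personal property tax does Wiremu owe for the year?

June 6 – October 28, 2032: 145 days at 3.85% → $900,000 × 3.85% × 145/366 = $13,727.4590
October 29 – December 31, 2032: 64 days at 2.85% → $900,000 × 2.85% × 64/366 = $4,485.2459
Total = $18,212.7049

$18,212.70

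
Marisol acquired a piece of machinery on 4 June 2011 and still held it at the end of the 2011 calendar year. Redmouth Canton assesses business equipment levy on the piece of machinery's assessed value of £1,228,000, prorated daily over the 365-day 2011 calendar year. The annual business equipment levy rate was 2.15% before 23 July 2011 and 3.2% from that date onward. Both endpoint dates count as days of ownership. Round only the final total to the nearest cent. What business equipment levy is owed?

4 June – 22 July 2011: 49 days at 2.15% → £1,228,000 × 2.15% × 49/365 = £3,544.3781
23 July – 31 December 2011: 162 days at 3.2% → £1,228,000 × 3.2% × 162/365 = £17,440.9644
Total = £20,985.3425

£20,985.34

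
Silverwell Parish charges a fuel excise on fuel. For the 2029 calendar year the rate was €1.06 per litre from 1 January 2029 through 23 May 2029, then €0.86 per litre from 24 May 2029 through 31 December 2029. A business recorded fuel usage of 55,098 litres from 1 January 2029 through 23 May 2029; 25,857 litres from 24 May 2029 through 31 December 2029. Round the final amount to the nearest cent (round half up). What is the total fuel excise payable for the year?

€80640.90

1 January – 23 May 2029: 55,098 litres at €1.06/litre → €58403.88
24 May – 31 December 2029: 25,857 litres at €0.86/litre → €22237.02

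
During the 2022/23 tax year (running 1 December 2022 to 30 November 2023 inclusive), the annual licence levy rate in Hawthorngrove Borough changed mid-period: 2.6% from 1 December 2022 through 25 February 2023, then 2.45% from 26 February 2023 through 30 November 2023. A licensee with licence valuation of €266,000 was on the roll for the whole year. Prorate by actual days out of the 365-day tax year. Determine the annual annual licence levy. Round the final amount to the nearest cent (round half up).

€6,612.10

1 December 2022 – 25 February 2023: 87 days at 2.6% → €266,000 × 2.6% × 87/365 = €1,648.4712
26 February – 30 November 2023: 278 days at 2.45% → €266,000 × 2.45% × 278/365 = €4,963.6329
Total = €6,612.1041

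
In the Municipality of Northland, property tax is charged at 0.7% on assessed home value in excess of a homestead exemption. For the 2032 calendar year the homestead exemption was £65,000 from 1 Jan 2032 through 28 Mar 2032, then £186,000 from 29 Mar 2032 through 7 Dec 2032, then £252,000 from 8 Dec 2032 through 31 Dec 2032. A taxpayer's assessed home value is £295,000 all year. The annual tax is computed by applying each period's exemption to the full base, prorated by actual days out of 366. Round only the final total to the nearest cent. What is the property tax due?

1 Jan – 28 Mar 2032: 88 days, exemption £65,000 → (£295,000 − £65,000) × 0.7% × 88/366 = £387.1038
29 Mar – 7 Dec 2032: 254 days, exemption £186,000 → (£295,000 − £186,000) × 0.7% × 254/366 = £529.5137
8 Dec – 31 Dec 2032: 24 days, exemption £252,000 → (£295,000 − £252,000) × 0.7% × 24/366 = £19.7377
Total = £936.3552

£936.36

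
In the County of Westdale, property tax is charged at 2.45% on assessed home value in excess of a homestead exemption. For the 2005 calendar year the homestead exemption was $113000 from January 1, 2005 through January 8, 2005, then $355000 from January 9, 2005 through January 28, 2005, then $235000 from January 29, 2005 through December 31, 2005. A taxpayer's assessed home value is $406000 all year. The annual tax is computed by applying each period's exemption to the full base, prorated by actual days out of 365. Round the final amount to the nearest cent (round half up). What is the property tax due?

January 1 – January 8, 2005: 8 days, exemption $113000 → ($406000 − $113000) × 2.45% × 8/365 = $157.3370
January 9 – January 28, 2005: 20 days, exemption $355000 → ($406000 − $355000) × 2.45% × 20/365 = $68.4658
January 29 – December 31, 2005: 337 days, exemption $235000 → ($406000 − $235000) × 2.45% × 337/365 = $3868.1137
Total = $4093.9164

$4093.92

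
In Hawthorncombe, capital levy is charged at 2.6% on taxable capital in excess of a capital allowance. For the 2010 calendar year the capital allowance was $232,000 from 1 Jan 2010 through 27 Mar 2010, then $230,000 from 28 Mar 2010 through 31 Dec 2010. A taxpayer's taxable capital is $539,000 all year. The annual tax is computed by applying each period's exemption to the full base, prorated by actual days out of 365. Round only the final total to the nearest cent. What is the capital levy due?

$8,021.75

1 Jan – 27 Mar 2010: 86 days, exemption $232,000 → ($539,000 − $232,000) × 2.6% × 86/365 = $1,880.6904
28 Mar – 31 Dec 2010: 279 days, exemption $230,000 → ($539,000 − $230,000) × 2.6% × 279/365 = $6,141.0575
Total = $8,021.7479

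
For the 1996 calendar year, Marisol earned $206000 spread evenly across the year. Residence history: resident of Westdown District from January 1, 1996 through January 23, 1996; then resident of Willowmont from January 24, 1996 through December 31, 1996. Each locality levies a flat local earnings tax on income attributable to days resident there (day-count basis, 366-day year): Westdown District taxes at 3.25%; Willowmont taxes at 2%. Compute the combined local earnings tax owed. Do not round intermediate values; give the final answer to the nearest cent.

Westdown District, January 1 – January 23, 1996: 23 days → $206000 × 3.25% × 23/366 = $420.7240
Willowmont, January 24 – December 31, 1996: 343 days → $206000 × 2% × 343/366 = $3861.0929
Total = $4281.8169

$4281.82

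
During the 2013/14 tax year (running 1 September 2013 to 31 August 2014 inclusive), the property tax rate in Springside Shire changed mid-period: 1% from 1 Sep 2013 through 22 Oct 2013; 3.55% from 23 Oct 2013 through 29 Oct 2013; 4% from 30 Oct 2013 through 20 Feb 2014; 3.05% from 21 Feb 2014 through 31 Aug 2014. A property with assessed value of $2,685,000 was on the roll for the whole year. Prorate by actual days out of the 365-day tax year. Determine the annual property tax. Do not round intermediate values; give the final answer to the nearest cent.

1 Sep – 22 Oct 2013: 52 days at 1% → $2,685,000 × 1% × 52/365 = $3,825.2055
23 Oct – 29 Oct 2013: 7 days at 3.55% → $2,685,000 × 3.55% × 7/365 = $1,828.0068
30 Oct 2013 – 20 Feb 2014: 114 days at 4% → $2,685,000 × 4% × 114/365 = $33,544.1096
21 Feb – 31 Aug 2014: 192 days at 3.05% → $2,685,000 × 3.05% × 192/365 = $43,077.6986
Total = $82,275.0205

$82,275.02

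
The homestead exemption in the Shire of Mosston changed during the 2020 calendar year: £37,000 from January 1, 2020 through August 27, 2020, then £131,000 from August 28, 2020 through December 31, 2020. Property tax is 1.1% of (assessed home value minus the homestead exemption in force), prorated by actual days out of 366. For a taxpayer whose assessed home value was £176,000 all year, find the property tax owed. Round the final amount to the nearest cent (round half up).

£1,173.03

January 1 – August 27, 2020: 240 days, exemption £37,000 → (£176,000 − £37,000) × 1.1% × 240/366 = £1,002.6230
August 28 – December 31, 2020: 126 days, exemption £131,000 → (£176,000 − £131,000) × 1.1% × 126/366 = £170.4098
Total = £1,173.0328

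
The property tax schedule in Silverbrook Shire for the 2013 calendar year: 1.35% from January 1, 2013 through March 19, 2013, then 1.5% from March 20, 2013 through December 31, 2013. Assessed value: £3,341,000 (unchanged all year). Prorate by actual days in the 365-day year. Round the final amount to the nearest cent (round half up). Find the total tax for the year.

£49,044.05

January 1 – March 19, 2013: 78 days at 1.35% → £3,341,000 × 1.35% × 78/365 = £9,638.5562
March 20 – December 31, 2013: 287 days at 1.5% → £3,341,000 × 1.5% × 287/365 = £39,405.4932
Total = £49,044.0493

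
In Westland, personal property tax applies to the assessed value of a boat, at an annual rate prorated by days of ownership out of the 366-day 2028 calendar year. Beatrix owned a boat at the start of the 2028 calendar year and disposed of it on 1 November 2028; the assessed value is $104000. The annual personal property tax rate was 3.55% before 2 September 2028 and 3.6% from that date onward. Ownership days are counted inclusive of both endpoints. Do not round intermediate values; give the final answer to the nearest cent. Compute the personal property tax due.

$3095.42

1 January – 1 September 2028: 245 days at 3.55% → $104000 × 3.55% × 245/366 = $2471.4208
2 September – 1 November 2028: 61 days at 3.6% → $104000 × 3.6% × 61/366 = $624.0000
Total = $3095.4208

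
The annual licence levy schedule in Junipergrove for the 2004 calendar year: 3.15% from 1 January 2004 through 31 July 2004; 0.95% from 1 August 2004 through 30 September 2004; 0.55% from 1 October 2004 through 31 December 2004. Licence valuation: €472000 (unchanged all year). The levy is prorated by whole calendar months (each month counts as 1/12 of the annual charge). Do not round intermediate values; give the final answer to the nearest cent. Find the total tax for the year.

€10069.33

1 January – 31 July 2004: 7 months at 3.15% → €472000 × 3.15% × 7/12 = €8673.0000
1 August – 30 September 2004: 2 months at 0.95% → €472000 × 0.95% × 2/12 = €747.3333
1 October – 31 December 2004: 3 months at 0.55% → €472000 × 0.55% × 3/12 = €649.0000
Total = €10069.3333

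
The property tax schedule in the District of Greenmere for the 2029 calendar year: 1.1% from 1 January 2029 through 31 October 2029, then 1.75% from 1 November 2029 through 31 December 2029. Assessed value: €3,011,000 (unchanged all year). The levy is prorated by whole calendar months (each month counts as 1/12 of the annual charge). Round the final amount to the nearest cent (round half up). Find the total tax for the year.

1 January – 31 October 2029: 10 months at 1.1% → €3,011,000 × 1.1% × 10/12 = €27,600.8333
1 November – 31 December 2029: 2 months at 1.75% → €3,011,000 × 1.75% × 2/12 = €8,782.0833
Total = €36,382.9167

€36,382.92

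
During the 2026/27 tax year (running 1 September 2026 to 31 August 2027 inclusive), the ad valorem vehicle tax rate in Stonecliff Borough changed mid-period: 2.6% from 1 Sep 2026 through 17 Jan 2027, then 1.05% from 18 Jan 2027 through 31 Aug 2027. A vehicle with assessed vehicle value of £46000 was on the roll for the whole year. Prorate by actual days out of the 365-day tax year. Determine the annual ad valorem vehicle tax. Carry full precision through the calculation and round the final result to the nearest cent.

£754.53

1 Sep 2026 – 17 Jan 2027: 139 days at 2.6% → £46000 × 2.6% × 139/365 = £455.4630
18 Jan – 31 Aug 2027: 226 days at 1.05% → £46000 × 1.05% × 226/365 = £299.0630
Total = £754.5260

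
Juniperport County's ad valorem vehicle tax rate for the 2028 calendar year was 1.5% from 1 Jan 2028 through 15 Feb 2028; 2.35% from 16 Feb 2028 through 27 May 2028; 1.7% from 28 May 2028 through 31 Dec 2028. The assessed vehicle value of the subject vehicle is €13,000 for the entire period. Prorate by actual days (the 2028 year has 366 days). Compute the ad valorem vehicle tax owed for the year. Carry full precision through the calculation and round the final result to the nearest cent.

1 Jan – 15 Feb 2028: 46 days at 1.5% → €13,000 × 1.5% × 46/366 = €24.5082
16 Feb – 27 May 2028: 102 days at 2.35% → €13,000 × 2.35% × 102/366 = €85.1393
28 May – 31 Dec 2028: 218 days at 1.7% → €13,000 × 1.7% × 218/366 = €131.6339
Total = €241.2814

€241.28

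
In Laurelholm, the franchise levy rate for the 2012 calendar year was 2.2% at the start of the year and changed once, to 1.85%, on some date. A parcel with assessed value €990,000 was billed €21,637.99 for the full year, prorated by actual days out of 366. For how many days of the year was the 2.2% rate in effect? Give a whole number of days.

351 days

Let d = days at the first rate; then 366 − d days at the second rate.
€990,000 × [2.2%·d + 1.85%·(366−d)] / 366 = €21,637.99
Solving gives d = 351, so the new rate took effect on December 17, 2012.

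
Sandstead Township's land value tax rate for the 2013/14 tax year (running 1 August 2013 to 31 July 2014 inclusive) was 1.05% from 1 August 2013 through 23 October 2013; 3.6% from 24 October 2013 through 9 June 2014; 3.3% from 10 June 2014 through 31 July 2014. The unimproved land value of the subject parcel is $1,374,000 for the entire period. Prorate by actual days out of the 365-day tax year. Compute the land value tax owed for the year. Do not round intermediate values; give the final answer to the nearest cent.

$40,813.45

1 August – 23 October 2013: 84 days at 1.05% → $1,374,000 × 1.05% × 84/365 = $3,320.1863
24 October 2013 – 9 June 2014: 229 days at 3.6% → $1,374,000 × 3.6% × 229/365 = $31,033.5781
10 June – 31 July 2014: 52 days at 3.3% → $1,374,000 × 3.3% × 52/365 = $6,459.6822
Total = $40,813.4466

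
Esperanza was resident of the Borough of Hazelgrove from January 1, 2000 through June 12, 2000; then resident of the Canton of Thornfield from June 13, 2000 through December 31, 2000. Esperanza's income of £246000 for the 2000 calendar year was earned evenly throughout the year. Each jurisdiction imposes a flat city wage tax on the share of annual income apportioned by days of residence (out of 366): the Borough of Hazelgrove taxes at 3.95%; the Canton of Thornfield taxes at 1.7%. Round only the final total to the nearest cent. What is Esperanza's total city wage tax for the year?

The Borough of Hazelgrove, January 1 – June 12, 2000: 164 days → £246000 × 3.95% × 164/366 = £4354.0656
The Canton of Thornfield, June 13 – December 31, 2000: 202 days → £246000 × 1.7% × 202/366 = £2308.0984
Total = £6662.1639

£6662.16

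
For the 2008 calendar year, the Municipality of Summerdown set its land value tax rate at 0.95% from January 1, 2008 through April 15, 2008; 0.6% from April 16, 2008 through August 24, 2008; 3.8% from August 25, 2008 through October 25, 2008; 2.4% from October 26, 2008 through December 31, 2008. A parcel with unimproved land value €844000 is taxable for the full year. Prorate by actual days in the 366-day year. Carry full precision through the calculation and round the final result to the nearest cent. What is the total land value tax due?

€13275.70

January 1 – April 15, 2008: 106 days at 0.95% → €844000 × 0.95% × 106/366 = €2322.1530
April 16 – August 24, 2008: 131 days at 0.6% → €844000 × 0.6% × 131/366 = €1812.5246
August 25 – October 25, 2008: 62 days at 3.8% → €844000 × 3.8% × 62/366 = €5432.9617
October 26 – December 31, 2008: 67 days at 2.4% → €844000 × 2.4% × 67/366 = €3708.0656
Total = €13275.7049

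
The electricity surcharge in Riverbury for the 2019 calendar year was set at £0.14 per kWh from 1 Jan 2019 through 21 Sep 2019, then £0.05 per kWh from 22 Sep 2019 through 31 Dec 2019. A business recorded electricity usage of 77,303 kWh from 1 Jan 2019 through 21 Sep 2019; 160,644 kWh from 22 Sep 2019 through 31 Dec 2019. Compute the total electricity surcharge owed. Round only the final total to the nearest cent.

1 Jan – 21 Sep 2019: 77,303 kWh at £0.14/kWh → £10822.42
22 Sep – 31 Dec 2019: 160,644 kWh at £0.05/kWh → £8032.20

£18854.62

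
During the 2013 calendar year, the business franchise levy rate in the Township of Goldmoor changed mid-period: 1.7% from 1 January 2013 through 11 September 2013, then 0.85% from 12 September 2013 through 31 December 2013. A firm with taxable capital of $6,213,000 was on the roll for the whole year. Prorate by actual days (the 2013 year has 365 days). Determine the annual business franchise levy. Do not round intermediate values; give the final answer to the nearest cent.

1 January – 11 September 2013: 254 days at 1.7% → $6,213,000 × 1.7% × 254/365 = $73,500.6411
12 September – 31 December 2013: 111 days at 0.85% → $6,213,000 × 0.85% × 111/365 = $16,060.1795
Total = $89,560.8205

$89,560.82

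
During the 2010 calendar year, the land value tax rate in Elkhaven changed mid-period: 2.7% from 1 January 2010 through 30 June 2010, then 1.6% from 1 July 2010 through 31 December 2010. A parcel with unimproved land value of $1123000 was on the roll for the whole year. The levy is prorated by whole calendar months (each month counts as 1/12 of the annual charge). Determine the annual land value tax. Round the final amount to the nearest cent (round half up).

1 January – 30 June 2010: 6 months at 2.7% → $1123000 × 2.7% × 6/12 = $15160.5000
1 July – 31 December 2010: 6 months at 1.6% → $1123000 × 1.6% × 6/12 = $8984.0000
Total = $24144.5000

$24144.50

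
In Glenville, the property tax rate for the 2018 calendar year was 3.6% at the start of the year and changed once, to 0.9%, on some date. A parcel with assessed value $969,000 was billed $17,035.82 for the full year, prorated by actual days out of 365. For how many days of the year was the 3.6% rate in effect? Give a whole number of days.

116 days

Let d = days at the first rate; then 365 − d days at the second rate.
$969,000 × [3.6%·d + 0.9%·(365−d)] / 365 = $17,035.82
Solving gives d = 116, so the new rate took effect on 27 April 2018.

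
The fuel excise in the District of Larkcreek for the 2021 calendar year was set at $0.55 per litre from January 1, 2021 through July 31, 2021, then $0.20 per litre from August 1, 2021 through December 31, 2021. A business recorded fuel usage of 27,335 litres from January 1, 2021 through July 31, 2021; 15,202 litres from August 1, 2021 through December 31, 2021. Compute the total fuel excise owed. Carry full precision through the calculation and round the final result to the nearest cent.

January 1 – July 31, 2021: 27,335 litres at $0.55/litre → $15,034.25
August 1 – December 31, 2021: 15,202 litres at $0.20/litre → $3,040.40

$18,074.65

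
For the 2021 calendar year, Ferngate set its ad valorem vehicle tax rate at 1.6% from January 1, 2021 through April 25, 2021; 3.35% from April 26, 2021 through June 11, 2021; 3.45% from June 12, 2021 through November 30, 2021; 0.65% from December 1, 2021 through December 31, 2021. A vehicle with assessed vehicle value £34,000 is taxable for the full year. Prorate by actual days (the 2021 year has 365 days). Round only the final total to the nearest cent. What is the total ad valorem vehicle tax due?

January 1 – April 25, 2021: 115 days at 1.6% → £34,000 × 1.6% × 115/365 = £171.3973
April 26 – June 11, 2021: 47 days at 3.35% → £34,000 × 3.35% × 47/365 = £146.6658
June 12 – November 30, 2021: 172 days at 3.45% → £34,000 × 3.45% × 172/365 = £552.7562
December 1 – December 31, 2021: 31 days at 0.65% → £34,000 × 0.65% × 31/365 = £18.7699
Total = £889.5890

£889.59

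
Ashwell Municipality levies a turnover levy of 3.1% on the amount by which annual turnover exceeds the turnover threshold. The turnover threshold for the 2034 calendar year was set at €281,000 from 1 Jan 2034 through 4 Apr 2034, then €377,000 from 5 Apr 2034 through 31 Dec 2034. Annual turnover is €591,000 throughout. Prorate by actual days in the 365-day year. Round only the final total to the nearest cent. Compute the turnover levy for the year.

1 Jan – 4 Apr 2034: 94 days, exemption €281,000 → (€591,000 − €281,000) × 3.1% × 94/365 = €2,474.9041
5 Apr – 31 Dec 2034: 271 days, exemption €377,000 → (€591,000 − €377,000) × 3.1% × 271/365 = €4,925.5178
Total = €7,400.4219

€7,400.42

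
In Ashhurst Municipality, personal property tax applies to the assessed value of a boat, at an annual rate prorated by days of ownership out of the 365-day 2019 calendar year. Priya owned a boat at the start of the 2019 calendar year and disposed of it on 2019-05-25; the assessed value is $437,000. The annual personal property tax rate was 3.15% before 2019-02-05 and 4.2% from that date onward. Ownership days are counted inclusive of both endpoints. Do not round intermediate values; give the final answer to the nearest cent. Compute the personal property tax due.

$6,851.32

2019-01-01 to 2019-02-04: 35 days at 3.15% → $437,000 × 3.15% × 35/365 = $1,319.9795
2019-02-05 to 2019-05-25: 110 days at 4.2% → $437,000 × 4.2% × 110/365 = $5,531.3425
Total = $6,851.3219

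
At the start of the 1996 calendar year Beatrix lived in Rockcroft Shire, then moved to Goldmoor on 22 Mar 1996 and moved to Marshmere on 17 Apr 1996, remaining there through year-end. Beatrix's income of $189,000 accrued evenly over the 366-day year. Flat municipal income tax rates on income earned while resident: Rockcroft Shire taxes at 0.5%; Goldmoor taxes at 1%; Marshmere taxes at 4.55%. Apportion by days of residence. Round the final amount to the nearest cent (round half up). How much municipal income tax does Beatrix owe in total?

Rockcroft Shire, 1 Jan – 21 Mar 1996: 81 days → $189,000 × 0.5% × 81/366 = $209.1393
Goldmoor, 22 Mar – 16 Apr 1996: 26 days → $189,000 × 1% × 26/366 = $134.2623
Marshmere, 17 Apr – 31 Dec 1996: 259 days → $189,000 × 4.55% × 259/366 = $6,085.4385
Total = $6,428.8402

$6,428.84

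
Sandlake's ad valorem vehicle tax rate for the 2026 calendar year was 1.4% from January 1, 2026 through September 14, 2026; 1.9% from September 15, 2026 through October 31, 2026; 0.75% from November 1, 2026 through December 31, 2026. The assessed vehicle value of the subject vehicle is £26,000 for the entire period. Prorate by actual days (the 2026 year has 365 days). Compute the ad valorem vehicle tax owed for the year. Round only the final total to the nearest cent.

£352.50

January 1 – September 14, 2026: 257 days at 1.4% → £26,000 × 1.4% × 257/365 = £256.2959
September 15 – October 31, 2026: 47 days at 1.9% → £26,000 × 1.9% × 47/365 = £63.6110
November 1 – December 31, 2026: 61 days at 0.75% → £26,000 × 0.75% × 61/365 = £32.5890
Total = £352.4959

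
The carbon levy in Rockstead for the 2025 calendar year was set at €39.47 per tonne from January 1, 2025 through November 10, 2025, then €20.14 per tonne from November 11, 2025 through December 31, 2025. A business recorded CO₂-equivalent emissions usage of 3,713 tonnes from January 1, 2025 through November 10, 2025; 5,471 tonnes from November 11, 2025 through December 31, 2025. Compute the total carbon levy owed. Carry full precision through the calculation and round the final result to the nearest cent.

January 1 – November 10, 2025: 3,713 tonnes at €39.47/tonne → €146552.11
November 11 – December 31, 2025: 5,471 tonnes at €20.14/tonne → €110185.94

€256738.05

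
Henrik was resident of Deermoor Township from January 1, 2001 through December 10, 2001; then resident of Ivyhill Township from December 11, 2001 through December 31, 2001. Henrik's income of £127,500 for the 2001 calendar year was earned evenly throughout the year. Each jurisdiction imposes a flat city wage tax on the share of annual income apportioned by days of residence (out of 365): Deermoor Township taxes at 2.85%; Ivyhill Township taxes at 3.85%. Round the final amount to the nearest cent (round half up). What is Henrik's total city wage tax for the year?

£3,707.11

Deermoor Township, January 1 – December 10, 2001: 344 days → £127,500 × 2.85% × 344/365 = £3,424.6849
Ivyhill Township, December 11 – December 31, 2001: 21 days → £127,500 × 3.85% × 21/365 = £282.4212
Total = £3,707.1062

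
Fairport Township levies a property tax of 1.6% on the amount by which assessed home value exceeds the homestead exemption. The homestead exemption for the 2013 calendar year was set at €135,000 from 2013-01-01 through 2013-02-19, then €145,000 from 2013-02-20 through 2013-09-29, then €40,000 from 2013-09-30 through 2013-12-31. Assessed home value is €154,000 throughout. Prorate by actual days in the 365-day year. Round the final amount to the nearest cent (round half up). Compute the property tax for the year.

2013-01-01 to 2013-02-19: 50 days, exemption €135,000 → (€154,000 − €135,000) × 1.6% × 50/365 = €41.6438
2013-02-20 to 2013-09-29: 222 days, exemption €145,000 → (€154,000 − €145,000) × 1.6% × 222/365 = €87.5836
2013-09-30 to 2013-12-31: 93 days, exemption €40,000 → (€154,000 − €40,000) × 1.6% × 93/365 = €464.7452
Total = €593.9726

€593.97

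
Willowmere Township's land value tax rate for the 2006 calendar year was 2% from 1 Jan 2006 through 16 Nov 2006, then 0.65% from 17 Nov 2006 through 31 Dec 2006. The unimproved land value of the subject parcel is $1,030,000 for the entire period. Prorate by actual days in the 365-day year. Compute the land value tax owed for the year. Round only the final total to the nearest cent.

$18,885.68

1 Jan – 16 Nov 2006: 320 days at 2% → $1,030,000 × 2% × 320/365 = $18,060.2740
17 Nov – 31 Dec 2006: 45 days at 0.65% → $1,030,000 × 0.65% × 45/365 = $825.4110
Total = $18,885.6849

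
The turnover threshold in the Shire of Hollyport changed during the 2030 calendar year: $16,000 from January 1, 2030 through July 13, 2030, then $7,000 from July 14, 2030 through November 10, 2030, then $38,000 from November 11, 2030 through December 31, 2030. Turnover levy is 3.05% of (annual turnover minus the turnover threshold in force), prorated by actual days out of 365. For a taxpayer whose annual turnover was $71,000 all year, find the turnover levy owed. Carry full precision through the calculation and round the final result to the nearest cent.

$1,673.99

January 1 – July 13, 2030: 194 days, exemption $16,000 → ($71,000 − $16,000) × 3.05% × 194/365 = $891.6027
July 14 – November 10, 2030: 120 days, exemption $7,000 → ($71,000 − $7,000) × 3.05% × 120/365 = $641.7534
November 11 – December 31, 2030: 51 days, exemption $38,000 → ($71,000 − $38,000) × 3.05% × 51/365 = $140.6342
Total = $1,673.9904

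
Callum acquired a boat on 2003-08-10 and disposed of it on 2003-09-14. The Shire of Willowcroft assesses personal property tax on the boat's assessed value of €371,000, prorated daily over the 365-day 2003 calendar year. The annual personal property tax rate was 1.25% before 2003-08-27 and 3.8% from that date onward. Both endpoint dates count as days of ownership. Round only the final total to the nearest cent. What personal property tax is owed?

€949.86

2003-08-10 to 2003-08-26: 17 days at 1.25% → €371,000 × 1.25% × 17/365 = €215.9932
2003-08-27 to 2003-09-14: 19 days at 3.8% → €371,000 × 3.8% × 19/365 = €733.8685
Total = €949.8616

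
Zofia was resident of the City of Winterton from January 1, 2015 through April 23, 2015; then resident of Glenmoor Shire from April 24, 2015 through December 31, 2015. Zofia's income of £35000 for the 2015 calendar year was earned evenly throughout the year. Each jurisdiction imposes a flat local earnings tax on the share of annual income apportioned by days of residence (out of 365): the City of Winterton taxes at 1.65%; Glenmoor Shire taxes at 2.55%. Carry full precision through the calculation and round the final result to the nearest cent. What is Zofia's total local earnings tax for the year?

£794.98

The City of Winterton, January 1 – April 23, 2015: 113 days → £35000 × 1.65% × 113/365 = £178.7877
Glenmoor Shire, April 24 – December 31, 2015: 252 days → £35000 × 2.55% × 252/365 = £616.1918
Total = £794.9795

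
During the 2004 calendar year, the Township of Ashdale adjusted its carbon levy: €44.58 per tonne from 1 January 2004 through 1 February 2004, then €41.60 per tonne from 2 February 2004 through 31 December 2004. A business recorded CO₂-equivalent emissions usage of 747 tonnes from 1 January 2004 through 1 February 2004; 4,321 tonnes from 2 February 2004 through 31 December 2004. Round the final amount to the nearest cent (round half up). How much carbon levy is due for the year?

1 January – 1 February 2004: 747 tonnes at €44.58/tonne → €33,301.26
2 February – 31 December 2004: 4,321 tonnes at €41.60/tonne → €179,753.60

€213,054.86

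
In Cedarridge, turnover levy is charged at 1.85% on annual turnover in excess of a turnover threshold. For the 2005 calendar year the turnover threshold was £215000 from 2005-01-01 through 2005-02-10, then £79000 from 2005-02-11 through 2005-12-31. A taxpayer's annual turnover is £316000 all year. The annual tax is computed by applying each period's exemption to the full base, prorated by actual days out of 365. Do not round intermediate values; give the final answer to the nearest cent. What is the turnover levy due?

£4101.88

2005-01-01 to 2005-02-10: 41 days, exemption £215000 → (£316000 − £215000) × 1.85% × 41/365 = £209.8863
2005-02-11 to 2005-12-31: 324 days, exemption £79000 → (£316000 − £79000) × 1.85% × 324/365 = £3891.9945
Total = £4101.8808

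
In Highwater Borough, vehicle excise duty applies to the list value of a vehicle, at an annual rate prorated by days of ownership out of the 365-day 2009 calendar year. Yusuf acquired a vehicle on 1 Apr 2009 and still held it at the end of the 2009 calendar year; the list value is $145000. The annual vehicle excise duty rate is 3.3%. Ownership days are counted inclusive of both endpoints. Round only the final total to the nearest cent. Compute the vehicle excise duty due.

$3605.14

Days held (1 Apr – 31 Dec 2009): 275 out of 365
Tax = $145000 × 3.3% × 275/365 = $3605.1370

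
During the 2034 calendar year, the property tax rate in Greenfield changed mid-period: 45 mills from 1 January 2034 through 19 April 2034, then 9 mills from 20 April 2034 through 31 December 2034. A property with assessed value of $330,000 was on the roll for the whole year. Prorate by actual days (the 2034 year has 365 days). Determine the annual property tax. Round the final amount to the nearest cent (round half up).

1 January – 19 April 2034: 109 days at 45 mills → $330,000 × 4.5% × 109/365 = $4,434.6575
20 April – 31 December 2034: 256 days at 9 mills → $330,000 × 0.9% × 256/365 = $2,083.0685
Total = $6,517.7260

$6,517.73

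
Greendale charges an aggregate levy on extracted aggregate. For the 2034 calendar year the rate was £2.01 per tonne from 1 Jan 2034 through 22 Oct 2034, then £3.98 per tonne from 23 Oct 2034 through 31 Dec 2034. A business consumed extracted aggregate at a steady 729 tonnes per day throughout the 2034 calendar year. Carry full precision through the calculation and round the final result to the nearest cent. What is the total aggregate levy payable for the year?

£635,359.95

1 Jan – 22 Oct 2034: 295 days × 729 tonnes/day = 215,055 tonnes at £2.01/tonne → £432,260.55
23 Oct – 31 Dec 2034: 70 days × 729 tonnes/day = 51,030 tonnes at £3.98/tonne → £203,099.40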